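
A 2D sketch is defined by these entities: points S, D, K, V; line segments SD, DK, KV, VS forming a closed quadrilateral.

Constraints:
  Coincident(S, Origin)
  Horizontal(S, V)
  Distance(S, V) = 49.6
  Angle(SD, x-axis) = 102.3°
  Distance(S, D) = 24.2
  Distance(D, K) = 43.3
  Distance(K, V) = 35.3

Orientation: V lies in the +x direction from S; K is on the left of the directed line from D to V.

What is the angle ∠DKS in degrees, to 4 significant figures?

29.15°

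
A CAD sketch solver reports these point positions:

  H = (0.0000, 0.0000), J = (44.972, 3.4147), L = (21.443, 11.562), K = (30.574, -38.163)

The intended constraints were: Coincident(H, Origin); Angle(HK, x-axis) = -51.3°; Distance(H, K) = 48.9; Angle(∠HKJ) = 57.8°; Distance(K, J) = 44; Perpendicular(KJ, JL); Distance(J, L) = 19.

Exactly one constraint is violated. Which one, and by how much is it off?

Distance(J, L) = 19 — off by 5.90.

H = (0.00, 0.00) ✓; HK at -51.30° ✓; |HK| = 48.90 ✓; ∠HKJ = 57.80° ✓; |KJ| = 44.00 ✓; ∠(KJ, JL) = 90.00° ✓; |JL| = 24.90 ✗.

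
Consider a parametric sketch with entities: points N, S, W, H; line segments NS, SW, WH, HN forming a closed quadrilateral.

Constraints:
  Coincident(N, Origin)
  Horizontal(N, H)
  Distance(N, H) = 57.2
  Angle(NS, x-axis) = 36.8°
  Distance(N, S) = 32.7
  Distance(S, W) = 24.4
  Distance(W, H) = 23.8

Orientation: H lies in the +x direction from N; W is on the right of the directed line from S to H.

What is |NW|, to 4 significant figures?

33.87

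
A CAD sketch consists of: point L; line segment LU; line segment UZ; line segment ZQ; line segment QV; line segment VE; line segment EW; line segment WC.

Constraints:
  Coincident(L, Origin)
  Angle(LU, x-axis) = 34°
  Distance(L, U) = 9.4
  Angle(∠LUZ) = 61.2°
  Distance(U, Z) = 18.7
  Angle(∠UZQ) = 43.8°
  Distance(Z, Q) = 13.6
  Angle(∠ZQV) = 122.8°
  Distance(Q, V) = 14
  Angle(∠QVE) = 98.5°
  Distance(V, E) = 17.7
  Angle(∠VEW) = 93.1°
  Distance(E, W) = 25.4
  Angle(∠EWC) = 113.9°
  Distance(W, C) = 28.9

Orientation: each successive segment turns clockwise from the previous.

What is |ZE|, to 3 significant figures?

24.7

∠ZQV = 122.8° gives QV at 81.8° from the x-axis; with |QV| = 14.0, V = (1.22, 9.41). ∠QVE = 98.5° gives VE at 0.300° from the x-axis; with |VE| = 17.7, E = (18.9, 9.51). Then |ZE| = |E − Z| = 24.7.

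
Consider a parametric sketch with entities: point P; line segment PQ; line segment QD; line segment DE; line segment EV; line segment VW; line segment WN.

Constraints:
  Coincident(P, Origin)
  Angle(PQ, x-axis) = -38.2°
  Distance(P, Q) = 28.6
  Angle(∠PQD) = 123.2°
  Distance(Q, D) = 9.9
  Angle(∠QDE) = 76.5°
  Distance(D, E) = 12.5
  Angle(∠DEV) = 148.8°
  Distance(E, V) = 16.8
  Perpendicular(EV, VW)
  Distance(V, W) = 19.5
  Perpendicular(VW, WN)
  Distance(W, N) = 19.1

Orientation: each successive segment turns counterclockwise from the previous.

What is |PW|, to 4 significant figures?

13.89

P is at the origin; PQ runs at -38.2° with length 28.6, so Q = (22.48, -17.69). ∠PQD = 123.2° gives QD at 18.60° from the x-axis; with |QD| = 9.9, D = (31.86, -14.53). ∠QDE = 76.5° gives DE at 122.1° from the x-axis; with |DE| = 12.5, E = (25.22, -3.940). ∠DEV = 148.8° gives EV at 153.3° from the x-axis; with |EV| = 16.8, V = (10.21, 3.609). EV ⟂ VW, so VW runs at -116.7°; with |VW| = 19.5, W = (1.446, -13.81). Then |PW| = |W − P| = 13.89.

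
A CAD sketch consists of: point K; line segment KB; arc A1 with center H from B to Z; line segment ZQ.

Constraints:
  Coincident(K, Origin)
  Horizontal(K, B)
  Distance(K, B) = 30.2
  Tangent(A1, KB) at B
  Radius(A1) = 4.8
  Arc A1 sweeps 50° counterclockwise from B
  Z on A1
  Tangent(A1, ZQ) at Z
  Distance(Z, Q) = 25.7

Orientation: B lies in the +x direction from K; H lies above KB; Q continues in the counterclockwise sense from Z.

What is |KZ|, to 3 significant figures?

33.9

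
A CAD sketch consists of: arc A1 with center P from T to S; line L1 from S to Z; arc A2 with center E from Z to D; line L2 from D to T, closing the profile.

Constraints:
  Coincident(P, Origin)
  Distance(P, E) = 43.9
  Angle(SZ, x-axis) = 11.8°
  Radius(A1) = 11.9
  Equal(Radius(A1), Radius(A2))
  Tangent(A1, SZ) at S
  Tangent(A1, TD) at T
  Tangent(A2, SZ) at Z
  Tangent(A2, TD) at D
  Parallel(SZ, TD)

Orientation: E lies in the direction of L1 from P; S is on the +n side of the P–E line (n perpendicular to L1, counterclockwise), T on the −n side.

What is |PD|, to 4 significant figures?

45.48

Tangency of A1 to both parallel lines with radius 11.9 puts S and T at P ± 11.9·n: S = (-2.434, 11.65), T = (2.434, -11.65). Equal radii place Z and D the same way about E: Z = E + 11.9·n = (40.54, 20.63), D = E − 11.9·n = (45.41, -2.671). Then |PD| = |D − P| = 45.48.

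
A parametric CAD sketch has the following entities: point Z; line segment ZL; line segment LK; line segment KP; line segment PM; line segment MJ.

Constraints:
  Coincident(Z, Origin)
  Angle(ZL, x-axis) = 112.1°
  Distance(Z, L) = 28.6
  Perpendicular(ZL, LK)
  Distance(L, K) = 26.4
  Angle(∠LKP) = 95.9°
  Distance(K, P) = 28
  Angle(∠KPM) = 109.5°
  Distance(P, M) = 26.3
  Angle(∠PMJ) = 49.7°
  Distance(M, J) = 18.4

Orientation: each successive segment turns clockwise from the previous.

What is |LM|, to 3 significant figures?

39.5

∠LKP = 95.9° gives KP at -62.0° from the x-axis; with |KP| = 28.0, P = (26.8, 11.7). ∠KPM = 109.5° gives PM at -132° from the x-axis; with |PM| = 26.3, M = (9.08, -7.68). Then |LM| = |M − L| = 39.5.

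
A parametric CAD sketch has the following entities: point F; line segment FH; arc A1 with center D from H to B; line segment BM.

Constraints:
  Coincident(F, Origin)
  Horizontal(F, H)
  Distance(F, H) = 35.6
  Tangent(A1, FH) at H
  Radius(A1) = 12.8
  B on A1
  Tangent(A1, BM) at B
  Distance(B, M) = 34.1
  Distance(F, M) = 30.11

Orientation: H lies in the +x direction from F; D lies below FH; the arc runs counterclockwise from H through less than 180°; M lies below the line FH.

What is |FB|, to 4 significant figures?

26.36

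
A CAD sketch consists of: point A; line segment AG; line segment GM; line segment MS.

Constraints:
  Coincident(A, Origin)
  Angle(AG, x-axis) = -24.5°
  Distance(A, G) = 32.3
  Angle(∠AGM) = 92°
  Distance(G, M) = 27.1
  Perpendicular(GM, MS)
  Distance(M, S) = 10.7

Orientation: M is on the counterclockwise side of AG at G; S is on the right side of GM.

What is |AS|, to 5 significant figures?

51.421

∠AGM = 92.0°, so GM runs at -24.5° + (180° − 92.0°) = 63.500° from the x-axis; with |GM| = 27.1, M = G + 27.1·(cos 63.500°, sin 63.500°) = (41.484, 10.858). GM ⟂ MS; with |MS| = 10.7 on the right of GM, S = M + 10.7·(0.89493, -0.44620) = (51.060, 6.0838). Then |AS| = |S − A| = 51.421.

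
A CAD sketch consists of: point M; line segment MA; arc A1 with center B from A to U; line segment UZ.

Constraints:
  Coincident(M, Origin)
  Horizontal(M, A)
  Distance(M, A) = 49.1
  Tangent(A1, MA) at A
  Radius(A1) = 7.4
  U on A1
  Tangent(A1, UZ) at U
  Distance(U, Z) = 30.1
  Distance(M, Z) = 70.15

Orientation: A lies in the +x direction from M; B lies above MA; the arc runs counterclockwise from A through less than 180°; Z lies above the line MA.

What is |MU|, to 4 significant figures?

56.83

Checks: |BU| = 7.400 ✓; ∠(BU, UZ) = 90.00° ✓; |UZ| = 30.10 ✓; |MZ| = 70.15 ✓.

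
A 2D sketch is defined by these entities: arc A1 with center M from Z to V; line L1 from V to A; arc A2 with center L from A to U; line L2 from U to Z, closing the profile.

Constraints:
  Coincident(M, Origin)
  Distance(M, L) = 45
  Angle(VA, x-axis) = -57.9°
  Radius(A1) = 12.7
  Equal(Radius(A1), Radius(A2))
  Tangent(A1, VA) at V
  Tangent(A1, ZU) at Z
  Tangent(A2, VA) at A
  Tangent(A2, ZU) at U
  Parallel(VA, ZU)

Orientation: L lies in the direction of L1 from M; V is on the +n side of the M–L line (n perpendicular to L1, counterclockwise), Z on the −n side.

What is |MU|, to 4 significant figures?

46.76

The slot axis is L1's direction at -57.9°, so u = (cos -57.9°, sin -57.9°) = (0.5314, -0.8471) and n = (−sin -57.9°, cos -57.9°) = (0.8471, 0.5314). M is at the origin and L lies 45.0 along u from M, so L = 45.0·u = (23.91, -38.12). Tangency of A1 to both parallel lines with radius 12.7 puts V and Z at M ± 12.7·n: V = (10.76, 6.749), Z = (-10.76, -6.749). Equal radii place A and U the same way about L: A = L + 12.7·n = (34.67, -31.37), U = L − 12.7·n = (13.15, -44.87). Then |MU| = |U − M| = 46.76.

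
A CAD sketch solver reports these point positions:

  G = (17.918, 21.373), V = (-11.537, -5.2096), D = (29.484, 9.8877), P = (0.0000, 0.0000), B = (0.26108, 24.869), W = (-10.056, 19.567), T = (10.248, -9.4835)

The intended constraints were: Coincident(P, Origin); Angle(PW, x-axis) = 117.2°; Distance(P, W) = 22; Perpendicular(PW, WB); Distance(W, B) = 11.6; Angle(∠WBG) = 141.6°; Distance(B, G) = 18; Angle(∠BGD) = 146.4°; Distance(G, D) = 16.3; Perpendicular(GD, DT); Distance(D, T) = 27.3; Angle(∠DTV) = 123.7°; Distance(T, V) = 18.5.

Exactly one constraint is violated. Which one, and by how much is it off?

Distance(T, V) = 18.5 — off by 3.70.

P = (0.00, 0.00) ✓; PW at 117.2° ✓; |PW| = 22.00 ✓; ∠(PW, WB) = 90.00° ✓; |WB| = 11.60 ✓; ∠WBG = 141.6° ✓; |BG| = 18.00 ✓; ∠BGD = 146.4° ✓; |GD| = 16.30 ✓; ∠(GD, DT) = 90.00° ✓; |DT| = 27.30 ✓; ∠DTV = 123.7° ✓; |TV| = 22.20 ✗.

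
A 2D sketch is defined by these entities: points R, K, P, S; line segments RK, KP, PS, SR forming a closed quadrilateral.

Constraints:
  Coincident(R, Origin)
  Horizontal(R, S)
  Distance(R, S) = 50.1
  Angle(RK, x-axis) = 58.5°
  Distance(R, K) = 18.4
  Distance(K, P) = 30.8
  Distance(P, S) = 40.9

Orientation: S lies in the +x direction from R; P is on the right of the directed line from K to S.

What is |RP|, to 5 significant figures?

19.255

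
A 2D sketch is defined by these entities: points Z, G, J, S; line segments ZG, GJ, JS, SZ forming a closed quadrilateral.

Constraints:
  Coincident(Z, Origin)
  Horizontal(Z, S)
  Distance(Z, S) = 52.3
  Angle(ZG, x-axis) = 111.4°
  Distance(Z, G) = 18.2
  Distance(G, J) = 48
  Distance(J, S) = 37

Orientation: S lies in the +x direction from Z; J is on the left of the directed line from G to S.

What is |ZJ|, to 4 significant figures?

51.23

Checks: |GJ| = 48.00 ✓; |JS| = 37.00 ✓.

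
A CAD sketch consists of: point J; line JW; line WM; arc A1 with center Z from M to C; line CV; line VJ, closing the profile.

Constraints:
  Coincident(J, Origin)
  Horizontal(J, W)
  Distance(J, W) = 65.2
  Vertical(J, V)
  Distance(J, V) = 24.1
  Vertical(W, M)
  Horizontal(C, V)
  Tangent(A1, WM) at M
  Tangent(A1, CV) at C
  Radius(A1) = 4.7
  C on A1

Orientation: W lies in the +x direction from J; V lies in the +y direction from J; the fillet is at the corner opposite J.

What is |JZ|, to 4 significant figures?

63.53

J is at the origin; J and W share the same y with |JW| = 65.2 and W on the +x side, so W = (65.20, 0.000). JV is vertical with |JV| = 24.1 and V on the +y side, so V = (0.000, 24.10). The virtual corner opposite J is at (65.20, 24.10). The tangent condition forces ZM to be normal to WM and tangency of A1 to CV means the radius ZC is perpendicular to CV, with radius 4.7, so the center Z sits 4.7 in from both sides at Z = (60.50, 19.40). Then |JZ| = |Z − J| = 63.53.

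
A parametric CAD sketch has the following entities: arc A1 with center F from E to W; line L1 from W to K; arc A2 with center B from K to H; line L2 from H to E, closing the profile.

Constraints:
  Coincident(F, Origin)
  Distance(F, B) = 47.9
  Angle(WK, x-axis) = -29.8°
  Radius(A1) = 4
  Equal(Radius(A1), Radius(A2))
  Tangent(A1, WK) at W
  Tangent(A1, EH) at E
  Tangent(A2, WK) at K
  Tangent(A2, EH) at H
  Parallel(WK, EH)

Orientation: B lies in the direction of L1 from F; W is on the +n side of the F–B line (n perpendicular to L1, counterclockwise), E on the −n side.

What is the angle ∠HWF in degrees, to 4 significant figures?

80.52°

The slot axis is L1's direction at -29.8°, so u = (cos -29.8°, sin -29.8°) = (0.8678, -0.4970) and n = (−sin -29.8°, cos -29.8°) = (0.4970, 0.8678). F is at the origin and B lies 47.9 along u from F, so B = 47.9·u = (41.57, -23.81). Tangency of A1 to both parallel lines with radius 4.0 puts W and E at F ± 4.0·n: W = (1.988, 3.471), E = (-1.988, -3.471). Equal radii place K and H the same way about B: K = B + 4.0·n = (43.55, -20.33), H = B − 4.0·n = (39.58, -27.28). Then cos ∠HWF = WH·WF / (|WH||WF|), giving 80.52°.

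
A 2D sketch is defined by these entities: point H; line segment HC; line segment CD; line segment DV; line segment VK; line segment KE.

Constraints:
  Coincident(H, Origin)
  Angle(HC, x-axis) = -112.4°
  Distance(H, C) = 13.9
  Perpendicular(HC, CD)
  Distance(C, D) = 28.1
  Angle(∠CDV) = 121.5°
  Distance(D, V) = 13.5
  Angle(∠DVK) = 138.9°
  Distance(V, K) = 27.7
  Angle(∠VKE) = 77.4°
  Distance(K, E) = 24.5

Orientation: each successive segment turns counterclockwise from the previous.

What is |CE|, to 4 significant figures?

30.59

∠DVK = 138.9° gives VK at 77.20° from the x-axis; with |VK| = 27.7, K = (37.73, 11.41). ∠VKE = 77.4° gives KE at 179.8° from the x-axis; with |KE| = 24.5, E = (13.23, 11.49). Then |CE| = |E − C| = 30.59.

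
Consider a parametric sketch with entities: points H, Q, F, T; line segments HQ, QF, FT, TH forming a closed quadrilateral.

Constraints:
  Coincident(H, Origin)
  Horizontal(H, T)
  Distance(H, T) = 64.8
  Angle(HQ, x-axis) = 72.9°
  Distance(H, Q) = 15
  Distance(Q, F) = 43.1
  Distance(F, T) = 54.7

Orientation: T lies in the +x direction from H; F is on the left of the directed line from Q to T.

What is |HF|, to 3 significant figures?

56.9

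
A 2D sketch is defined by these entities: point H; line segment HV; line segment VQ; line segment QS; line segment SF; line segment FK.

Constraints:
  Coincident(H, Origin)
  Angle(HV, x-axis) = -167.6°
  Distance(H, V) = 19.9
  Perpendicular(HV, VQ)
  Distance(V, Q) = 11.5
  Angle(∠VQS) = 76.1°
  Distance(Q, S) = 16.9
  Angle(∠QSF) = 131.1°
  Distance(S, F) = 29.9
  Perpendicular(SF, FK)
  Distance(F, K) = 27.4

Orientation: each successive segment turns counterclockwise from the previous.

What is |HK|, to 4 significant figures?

34.71

H is at the origin; HV runs at -167.6° with length 19.9, so V = (-19.44, -4.273). HV ⟂ VQ, so VQ runs at -77.60°; with |VQ| = 11.5, Q = (-16.97, -15.50). ∠VQS = 76.1° gives QS at 26.30° from the x-axis; with |QS| = 16.9, S = (-1.816, -8.017). ∠QSF = 131.1° gives SF at 75.20° from the x-axis; with |SF| = 29.9, F = (5.822, 20.89). SF ⟂ FK, so FK runs at 165.2°; with |FK| = 27.4, K = (-20.67, 27.89). Then |HK| = |K − H| = 34.71.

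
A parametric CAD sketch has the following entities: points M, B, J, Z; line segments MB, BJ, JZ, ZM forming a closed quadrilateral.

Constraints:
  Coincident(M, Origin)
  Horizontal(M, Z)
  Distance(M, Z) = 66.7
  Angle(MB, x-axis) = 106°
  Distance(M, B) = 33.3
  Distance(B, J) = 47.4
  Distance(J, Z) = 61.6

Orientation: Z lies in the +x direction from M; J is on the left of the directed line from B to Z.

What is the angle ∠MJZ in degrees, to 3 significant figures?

65.3°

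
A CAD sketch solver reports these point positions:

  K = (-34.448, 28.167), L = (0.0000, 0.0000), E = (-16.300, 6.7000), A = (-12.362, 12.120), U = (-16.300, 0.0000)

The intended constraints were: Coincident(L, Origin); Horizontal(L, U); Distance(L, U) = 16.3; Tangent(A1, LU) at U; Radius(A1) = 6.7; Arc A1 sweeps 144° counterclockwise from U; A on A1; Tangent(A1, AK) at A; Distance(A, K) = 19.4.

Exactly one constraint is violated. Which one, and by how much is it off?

Distance(A, K) = 19.4 — off by 7.90.

L = (0.00, 0.00) ✓; L.y = 0.00, U.y = 0.00 ✓; |LU| = 16.30 ✓; ∠(EU, UL) = 90.00° ✓; |EU| = 6.700 ✓; bearing(E→A) − bearing(E→U) = 144.0° ✓; |EA| = 6.700 ✓; ∠(EA, AK) = 90.00° ✓; |AK| = 27.30 ✗.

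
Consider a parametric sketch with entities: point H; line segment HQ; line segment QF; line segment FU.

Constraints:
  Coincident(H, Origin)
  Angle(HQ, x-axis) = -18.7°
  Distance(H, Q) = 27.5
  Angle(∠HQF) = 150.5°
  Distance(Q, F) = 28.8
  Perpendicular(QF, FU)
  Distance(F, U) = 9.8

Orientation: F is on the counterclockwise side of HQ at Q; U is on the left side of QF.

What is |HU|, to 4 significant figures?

52.87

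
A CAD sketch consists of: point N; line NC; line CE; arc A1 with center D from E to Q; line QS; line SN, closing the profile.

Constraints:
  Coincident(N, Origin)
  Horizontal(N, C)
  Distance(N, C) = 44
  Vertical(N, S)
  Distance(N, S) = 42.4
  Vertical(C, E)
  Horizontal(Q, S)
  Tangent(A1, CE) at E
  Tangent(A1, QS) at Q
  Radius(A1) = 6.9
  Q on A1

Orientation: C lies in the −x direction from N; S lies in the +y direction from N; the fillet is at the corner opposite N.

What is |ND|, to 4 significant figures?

51.35

N is at the origin; NC is horizontal with |NC| = 44.0 and C on the −x side, so C = (-44.00, 0.000). NS is vertical with |NS| = 42.4 and S on the +y side, so S = (0.000, 42.40). The virtual corner opposite N is at (-44.00, 42.40). A1 meets CE tangentially, so DE is at right angles to CE and A1 meets QS tangentially, so DQ is at right angles to QS, with radius 6.9, so the center D sits 6.9 in from both sides at D = (-37.10, 35.50). Then |ND| = |D − N| = 51.35.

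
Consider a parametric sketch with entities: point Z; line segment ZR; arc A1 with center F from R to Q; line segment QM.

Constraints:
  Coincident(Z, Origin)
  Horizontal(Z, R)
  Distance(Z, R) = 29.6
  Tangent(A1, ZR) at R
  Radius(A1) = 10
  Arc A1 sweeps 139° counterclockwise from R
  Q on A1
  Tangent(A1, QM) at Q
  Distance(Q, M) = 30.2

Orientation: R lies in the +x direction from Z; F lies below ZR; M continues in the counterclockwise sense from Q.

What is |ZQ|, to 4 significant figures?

28.96

Z is at the origin; ZR is horizontal with |ZR| = 29.6 and R on the +x side, so R = (29.60, 0.000). Since A1 is tangent to ZR there, FR ⟂ ZR, so F = R + (0, -10) = (29.60, -10.00). On A1, R sits at bearing 90° from F; a 139° counterclockwise sweep puts Q at bearing 229°, so Q = F + 10.0·(cos 229°, sin 229°) = (23.04, -17.55). Then |ZQ| = |Q − Z| = 28.96.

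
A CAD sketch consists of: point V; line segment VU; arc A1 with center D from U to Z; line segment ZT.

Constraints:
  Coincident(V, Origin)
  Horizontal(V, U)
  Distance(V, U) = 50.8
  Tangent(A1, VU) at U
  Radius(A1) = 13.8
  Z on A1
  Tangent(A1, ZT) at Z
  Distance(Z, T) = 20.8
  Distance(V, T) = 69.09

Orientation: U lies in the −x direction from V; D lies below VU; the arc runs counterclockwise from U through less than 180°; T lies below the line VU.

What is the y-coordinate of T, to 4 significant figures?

-37.74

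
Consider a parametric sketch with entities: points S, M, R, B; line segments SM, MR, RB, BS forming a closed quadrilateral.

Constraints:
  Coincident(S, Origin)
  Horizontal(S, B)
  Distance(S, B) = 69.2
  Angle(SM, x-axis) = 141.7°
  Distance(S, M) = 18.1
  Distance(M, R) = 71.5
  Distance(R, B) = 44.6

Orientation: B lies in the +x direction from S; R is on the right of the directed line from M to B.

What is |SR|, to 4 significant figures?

53.41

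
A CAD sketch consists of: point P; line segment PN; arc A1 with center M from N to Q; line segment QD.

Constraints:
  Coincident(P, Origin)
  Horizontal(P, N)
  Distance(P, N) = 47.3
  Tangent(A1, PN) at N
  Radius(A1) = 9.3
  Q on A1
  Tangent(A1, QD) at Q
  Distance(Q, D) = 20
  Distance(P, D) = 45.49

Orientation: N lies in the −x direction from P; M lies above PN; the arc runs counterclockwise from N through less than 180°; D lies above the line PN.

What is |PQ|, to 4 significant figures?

38.94

P is at the origin; P and N share the same y with |PN| = 47.3 and N on the −x side, so N = (-47.30, 0.000). Since A1 is tangent to PN there, MN ⟂ PN, so M = N + (0, 9.3) = (-47.30, 9.300). Since MQ ⟂ QD (tangency), |MD| = √(9.3² + 20.0²) = 22.06 regardless of where Q sits on A1. So D lies on both circle(P, 45.49) and circle(M, 22.06); the above-PN intersection is D = (-35.77, 28.10). Q is the foot of the tangent from D: Q = (-38.06, 8.235).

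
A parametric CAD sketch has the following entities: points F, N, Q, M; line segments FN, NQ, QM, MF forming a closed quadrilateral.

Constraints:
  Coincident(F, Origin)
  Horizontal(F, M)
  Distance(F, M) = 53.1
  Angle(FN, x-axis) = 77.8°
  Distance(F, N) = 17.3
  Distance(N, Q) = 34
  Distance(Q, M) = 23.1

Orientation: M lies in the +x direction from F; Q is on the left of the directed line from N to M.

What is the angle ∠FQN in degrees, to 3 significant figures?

24.1°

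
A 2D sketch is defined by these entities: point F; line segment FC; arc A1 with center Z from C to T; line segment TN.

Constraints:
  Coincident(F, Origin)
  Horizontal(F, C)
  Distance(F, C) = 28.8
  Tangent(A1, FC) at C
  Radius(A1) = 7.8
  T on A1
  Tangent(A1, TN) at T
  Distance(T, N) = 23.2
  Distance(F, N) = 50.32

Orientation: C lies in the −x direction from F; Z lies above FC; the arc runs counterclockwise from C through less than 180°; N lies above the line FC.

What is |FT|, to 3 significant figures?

27.4

F is at the origin; FC is horizontal with |FC| = 28.8 and C on the −x side, so C = (-28.8, 0.00). A1 meets FC tangentially, so ZC is at right angles to FC, so Z = C + (0, 7.8) = (-28.8, 7.80). Since ZT ⟂ TN (tangency), |ZN| = √(7.8² + 23.2²) = 24.5 regardless of where T sits on A1. So N lies on both circle(F, 50.32) and circle(Z, 24.5); the above-FC intersection is N = (-41.2, 28.9). T is the foot of the tangent from N: T = (-23.7, 13.7).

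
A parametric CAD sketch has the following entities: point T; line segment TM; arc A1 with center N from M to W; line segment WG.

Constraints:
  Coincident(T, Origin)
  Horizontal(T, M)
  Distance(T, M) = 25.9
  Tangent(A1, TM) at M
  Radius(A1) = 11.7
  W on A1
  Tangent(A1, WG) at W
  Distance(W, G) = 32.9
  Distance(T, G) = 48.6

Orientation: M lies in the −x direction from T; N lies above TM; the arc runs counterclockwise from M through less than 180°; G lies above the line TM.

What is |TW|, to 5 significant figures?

19.094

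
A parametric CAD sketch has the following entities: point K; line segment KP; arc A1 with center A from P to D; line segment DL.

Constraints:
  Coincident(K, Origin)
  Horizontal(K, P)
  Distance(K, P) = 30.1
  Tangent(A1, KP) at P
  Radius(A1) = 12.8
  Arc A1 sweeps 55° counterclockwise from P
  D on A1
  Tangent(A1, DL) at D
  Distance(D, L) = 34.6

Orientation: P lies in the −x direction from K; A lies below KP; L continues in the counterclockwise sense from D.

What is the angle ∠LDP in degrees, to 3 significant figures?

152°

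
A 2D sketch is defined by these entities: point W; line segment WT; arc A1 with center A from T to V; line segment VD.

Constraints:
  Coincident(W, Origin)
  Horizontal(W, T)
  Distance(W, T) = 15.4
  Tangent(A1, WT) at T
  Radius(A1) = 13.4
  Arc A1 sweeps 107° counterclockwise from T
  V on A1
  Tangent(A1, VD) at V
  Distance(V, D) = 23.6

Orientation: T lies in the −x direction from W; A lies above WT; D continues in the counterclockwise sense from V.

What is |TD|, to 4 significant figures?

40.32

W is at the origin; WT is horizontal with |WT| = 15.4 and T on the −x side, so T = (-15.40, 0.000). Since A1 is tangent to WT there, AT ⟂ WT, so A = T + (0, 13.4) = (-15.40, 13.40). On A1, T sits at bearing -90° from A; a 107° counterclockwise sweep puts V at bearing 17°, so V = A + 13.4·(cos 17°, sin 17°) = (-2.586, 17.32). A1 meets VD tangentially, so AV is at right angles to VD, so VD runs along (−sin 17°, cos 17°); with |VD| = 23.6, D = (-9.485, 39.89). Then |TD| = |D − T| = 40.32.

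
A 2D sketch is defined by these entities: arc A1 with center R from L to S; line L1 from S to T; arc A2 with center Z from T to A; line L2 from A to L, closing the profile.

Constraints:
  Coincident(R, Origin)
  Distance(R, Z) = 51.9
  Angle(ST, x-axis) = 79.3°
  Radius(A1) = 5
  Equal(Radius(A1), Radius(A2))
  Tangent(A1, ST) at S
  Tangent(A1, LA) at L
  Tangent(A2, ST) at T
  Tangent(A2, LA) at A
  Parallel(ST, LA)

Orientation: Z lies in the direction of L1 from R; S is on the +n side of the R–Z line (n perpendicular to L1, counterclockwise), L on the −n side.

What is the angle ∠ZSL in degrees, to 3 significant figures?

84.5°

The slot axis is L1's direction at 79.3°, so u = (cos 79.3°, sin 79.3°) = (0.186, 0.983) and n = (−sin 79.3°, cos 79.3°) = (-0.983, 0.186). R is at the origin and Z lies 51.9 along u from R, so Z = 51.9·u = (9.64, 51.0). Tangency of A1 to both parallel lines with radius 5.0 puts S and L at R ± 5.0·n: S = (-4.91, 0.928), L = (4.91, -0.928). Then cos ∠ZSL = SZ·SL / (|SZ||SL|), giving 84.5°.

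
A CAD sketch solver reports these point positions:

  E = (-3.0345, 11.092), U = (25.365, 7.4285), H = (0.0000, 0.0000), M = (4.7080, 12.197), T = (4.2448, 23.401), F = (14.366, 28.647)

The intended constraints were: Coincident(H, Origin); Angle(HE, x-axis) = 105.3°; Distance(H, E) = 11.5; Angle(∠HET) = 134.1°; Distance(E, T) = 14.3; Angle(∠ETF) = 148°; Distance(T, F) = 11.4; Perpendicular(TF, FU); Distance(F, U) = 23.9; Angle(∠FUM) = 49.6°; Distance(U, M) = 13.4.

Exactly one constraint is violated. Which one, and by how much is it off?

Distance(U, M) = 13.4 — off by 7.80.

H = (0.00, 0.00) ✓; HE at 105.3° ✓; |HE| = 11.50 ✓; ∠HET = 134.1° ✓; |ET| = 14.30 ✓; ∠ETF = 148.0° ✓; |TF| = 11.40 ✓; ∠(TF, FU) = 90.00° ✓; |FU| = 23.90 ✓; ∠FUM = 49.60° ✓; |UM| = 21.20 ✗.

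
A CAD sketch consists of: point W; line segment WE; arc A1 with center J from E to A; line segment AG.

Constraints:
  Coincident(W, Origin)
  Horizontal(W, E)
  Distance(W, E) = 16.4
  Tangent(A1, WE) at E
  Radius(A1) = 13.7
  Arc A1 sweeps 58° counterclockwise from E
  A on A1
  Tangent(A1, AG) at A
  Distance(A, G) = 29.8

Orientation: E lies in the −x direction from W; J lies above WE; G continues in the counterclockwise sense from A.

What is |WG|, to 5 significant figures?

33.569

W is at the origin; WE is horizontal with |WE| = 16.4 and E on the −x side, so E = (-16.400, 0.0000). A1 meets WE tangentially, so JE is at right angles to WE, so J = E + (0, 13.7) = (-16.400, 13.700). On A1, E sits at bearing -90° from J; a 58° counterclockwise sweep puts A at bearing -32°, so A = J + 13.7·(cos -32°, sin -32°) = (-4.7817, 6.4401). The tangent condition forces JA to be normal to AG, so AG runs along (−sin -32°, cos -32°); with |AG| = 29.8, G = (11.010, 31.712). Then |WG| = |G − W| = 33.569.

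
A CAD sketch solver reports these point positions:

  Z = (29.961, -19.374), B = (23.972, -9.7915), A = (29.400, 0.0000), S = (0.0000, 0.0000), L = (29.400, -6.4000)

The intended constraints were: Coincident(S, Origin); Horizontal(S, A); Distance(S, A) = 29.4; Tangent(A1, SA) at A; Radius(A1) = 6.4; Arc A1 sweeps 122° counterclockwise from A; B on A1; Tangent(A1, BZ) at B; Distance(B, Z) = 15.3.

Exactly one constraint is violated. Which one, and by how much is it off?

Distance(B, Z) = 15.3 — off by 4.00.

S = (0.00, 0.00) ✓; S.y = 0.00, A.y = 0.00 ✓; |SA| = 29.40 ✓; ∠(LA, AS) = 90.00° ✓; |LA| = 6.400 ✓; bearing(L→B) − bearing(L→A) = 122.0° ✓; |LB| = 6.400 ✓; ∠(LB, BZ) = 89.99° ✓; |BZ| = 11.30 ✗.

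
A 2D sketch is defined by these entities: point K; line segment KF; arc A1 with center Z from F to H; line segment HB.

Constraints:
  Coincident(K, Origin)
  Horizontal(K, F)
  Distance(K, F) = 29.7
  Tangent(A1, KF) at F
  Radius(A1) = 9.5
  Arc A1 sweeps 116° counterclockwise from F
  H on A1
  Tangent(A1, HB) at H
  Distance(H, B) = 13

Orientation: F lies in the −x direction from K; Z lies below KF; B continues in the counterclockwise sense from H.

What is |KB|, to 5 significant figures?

41.248

K is at the origin; KF is horizontal with |KF| = 29.7 and F on the −x side, so F = (-29.700, 0.0000). Tangency of A1 to KF means the radius ZF is perpendicular to KF, so Z = F + (0, -9.5) = (-29.700, -9.5000). On A1, F sits at bearing 90° from Z; a 116° counterclockwise sweep puts H at bearing 206°, so H = Z + 9.5·(cos 206°, sin 206°) = (-38.239, -13.665). Since A1 is tangent to HB there, ZH ⟂ HB, so HB runs along (−sin 206°, cos 206°); with |HB| = 13.0, B = (-32.540, -25.349). Then |KB| = |B − K| = 41.248.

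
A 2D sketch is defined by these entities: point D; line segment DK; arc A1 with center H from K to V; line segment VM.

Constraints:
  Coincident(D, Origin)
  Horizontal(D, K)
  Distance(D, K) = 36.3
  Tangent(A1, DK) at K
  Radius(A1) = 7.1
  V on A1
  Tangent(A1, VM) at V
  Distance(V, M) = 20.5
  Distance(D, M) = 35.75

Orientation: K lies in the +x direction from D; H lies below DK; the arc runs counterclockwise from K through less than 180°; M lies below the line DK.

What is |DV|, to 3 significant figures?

29.9

D is at the origin; D and K share the same y with |DK| = 36.3 and K on the +x side, so K = (36.3, 0.00). A1 meets DK tangentially, so HK is at right angles to DK, so H = K + (0, -7.1) = (36.3, -7.10). Since HV ⟂ VM (tangency), |HM| = √(7.1² + 20.5²) = 21.7 regardless of where V sits on A1. So M lies on both circle(D, 35.75) and circle(H, 21.7); the below-DK intersection is M = (25.0, -25.6). V is the foot of the tangent from M: V = (29.4, -5.57).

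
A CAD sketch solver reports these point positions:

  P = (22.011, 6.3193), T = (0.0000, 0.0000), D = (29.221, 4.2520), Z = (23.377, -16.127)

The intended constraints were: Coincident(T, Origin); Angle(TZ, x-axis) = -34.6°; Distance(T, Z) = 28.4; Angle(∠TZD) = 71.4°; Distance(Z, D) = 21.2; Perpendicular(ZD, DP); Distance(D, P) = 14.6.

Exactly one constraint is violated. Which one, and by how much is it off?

Distance(D, P) = 14.6 — off by 7.10.

T = (0.00, 0.00) ✓; TZ at -34.60° ✓; |TZ| = 28.40 ✓; ∠TZD = 71.40° ✓; |ZD| = 21.20 ✓; ∠(ZD, DP) = 90.00° ✓; |DP| = 7.501 ✗.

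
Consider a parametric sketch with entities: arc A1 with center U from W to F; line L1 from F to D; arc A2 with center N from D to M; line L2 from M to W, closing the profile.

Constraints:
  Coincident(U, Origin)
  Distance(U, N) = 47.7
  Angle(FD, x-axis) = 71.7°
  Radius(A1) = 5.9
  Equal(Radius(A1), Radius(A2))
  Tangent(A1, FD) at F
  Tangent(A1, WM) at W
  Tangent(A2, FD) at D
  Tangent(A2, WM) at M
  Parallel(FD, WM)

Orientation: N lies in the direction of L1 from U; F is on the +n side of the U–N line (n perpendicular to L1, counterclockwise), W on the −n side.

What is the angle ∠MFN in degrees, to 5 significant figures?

6.8438°

The slot axis is L1's direction at 71.7°, so u = (cos 71.7°, sin 71.7°) = (0.31399, 0.94943) and n = (−sin 71.7°, cos 71.7°) = (-0.94943, 0.31399). U is at the origin and N lies 47.7 along u from U, so N = 47.7·u = (14.977, 45.288). Tangency of A1 to both parallel lines with radius 5.9 puts F and W at U ± 5.9·n: F = (-5.6016, 1.8526), W = (5.6016, -1.8526). Equal radii place D and M the same way about N: D = N + 5.9·n = (9.3758, 47.140), M = N − 5.9·n = (20.579, 43.435). Then cos ∠MFN = FM·FN / (|FM||FN|), giving 6.8438°.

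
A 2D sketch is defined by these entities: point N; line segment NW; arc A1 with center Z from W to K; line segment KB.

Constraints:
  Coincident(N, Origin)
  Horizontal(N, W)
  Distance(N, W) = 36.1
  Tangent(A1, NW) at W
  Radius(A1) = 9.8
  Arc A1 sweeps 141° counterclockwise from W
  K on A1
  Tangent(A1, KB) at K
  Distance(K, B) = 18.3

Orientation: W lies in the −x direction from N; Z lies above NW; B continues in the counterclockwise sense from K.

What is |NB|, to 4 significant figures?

52.79

N is at the origin; N and W share the same y with |NW| = 36.1 and W on the −x side, so W = (-36.10, 0.000). Since A1 is tangent to NW there, ZW ⟂ NW, so Z = W + (0, 9.8) = (-36.10, 9.800). On A1, W sits at bearing -90° from Z; a 141° counterclockwise sweep puts K at bearing 51°, so K = Z + 9.8·(cos 51°, sin 51°) = (-29.93, 17.42). The tangent condition forces ZK to be normal to KB, so KB runs along (−sin 51°, cos 51°); with |KB| = 18.3, B = (-44.15, 28.93). Then |NB| = |B − N| = 52.79.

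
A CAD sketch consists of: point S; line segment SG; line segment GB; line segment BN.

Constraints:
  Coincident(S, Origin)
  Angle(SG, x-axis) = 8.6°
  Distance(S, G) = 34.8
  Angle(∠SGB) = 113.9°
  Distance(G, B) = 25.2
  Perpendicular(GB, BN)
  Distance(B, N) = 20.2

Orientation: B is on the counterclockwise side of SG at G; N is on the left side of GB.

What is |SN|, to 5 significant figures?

40.980

S is at the origin; SG runs at 8.6° with length 34.8, so G = 34.8·(cos 8.6°, sin 8.6°) = (34.409, 5.2038). ∠SGB = 113.9°, so GB runs at 8.6° + (180° − 113.9°) = 74.700° from the x-axis; with |GB| = 25.2, B = G + 25.2·(cos 74.700°, sin 74.700°) = (41.058, 29.511). GB ⟂ BN; with |BN| = 20.2 on the left of GB, N = B + 20.2·(-0.96456, 0.26387) = (21.574, 34.841). Then |SN| = |N − S| = 40.980.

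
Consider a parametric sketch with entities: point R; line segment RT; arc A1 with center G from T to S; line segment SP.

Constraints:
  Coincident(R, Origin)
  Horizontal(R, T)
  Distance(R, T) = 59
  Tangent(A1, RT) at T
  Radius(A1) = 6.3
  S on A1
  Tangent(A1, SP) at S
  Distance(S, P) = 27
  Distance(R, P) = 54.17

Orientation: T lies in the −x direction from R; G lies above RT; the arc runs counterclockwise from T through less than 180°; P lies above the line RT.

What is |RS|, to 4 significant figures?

53.17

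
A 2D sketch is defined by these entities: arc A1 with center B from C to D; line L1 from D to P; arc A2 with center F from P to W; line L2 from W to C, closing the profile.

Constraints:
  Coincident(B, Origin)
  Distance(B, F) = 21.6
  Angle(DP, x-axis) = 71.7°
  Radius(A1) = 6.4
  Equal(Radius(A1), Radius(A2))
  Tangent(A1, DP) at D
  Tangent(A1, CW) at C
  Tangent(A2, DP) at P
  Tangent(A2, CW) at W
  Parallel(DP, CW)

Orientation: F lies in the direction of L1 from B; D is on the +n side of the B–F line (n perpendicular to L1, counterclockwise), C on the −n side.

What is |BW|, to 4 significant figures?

22.53

Tangency of A1 to both parallel lines with radius 6.4 puts D and C at B ± 6.4·n: D = (-6.076, 2.010), C = (6.076, -2.010). Equal radii place P and W the same way about F: P = F + 6.4·n = (0.7059, 22.52), W = F − 6.4·n = (12.86, 18.50). Then |BW| = |W − B| = 22.53.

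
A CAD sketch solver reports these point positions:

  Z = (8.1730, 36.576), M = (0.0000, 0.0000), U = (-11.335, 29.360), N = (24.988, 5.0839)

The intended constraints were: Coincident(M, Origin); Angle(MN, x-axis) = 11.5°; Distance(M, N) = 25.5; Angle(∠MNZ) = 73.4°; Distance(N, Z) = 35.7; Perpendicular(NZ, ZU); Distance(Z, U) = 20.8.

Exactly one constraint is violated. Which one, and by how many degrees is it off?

Perpendicular(NZ, ZU) — off by 7.80°.

M = (0.00, 0.00) ✓; MN at 11.50° ✓; |MN| = 25.50 ✓; ∠MNZ = 73.40° ✓; |NZ| = 35.70 ✓; ∠(NZ, ZU) = 82.20° ✗; |ZU| = 20.80 ✓.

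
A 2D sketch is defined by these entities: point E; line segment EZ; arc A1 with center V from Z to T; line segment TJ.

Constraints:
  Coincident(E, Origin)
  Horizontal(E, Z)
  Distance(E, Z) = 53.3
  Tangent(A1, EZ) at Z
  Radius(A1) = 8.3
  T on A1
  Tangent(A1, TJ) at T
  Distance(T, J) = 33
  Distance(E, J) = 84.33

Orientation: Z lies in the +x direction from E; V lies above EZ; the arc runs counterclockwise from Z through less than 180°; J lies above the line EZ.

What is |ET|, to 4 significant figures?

60.38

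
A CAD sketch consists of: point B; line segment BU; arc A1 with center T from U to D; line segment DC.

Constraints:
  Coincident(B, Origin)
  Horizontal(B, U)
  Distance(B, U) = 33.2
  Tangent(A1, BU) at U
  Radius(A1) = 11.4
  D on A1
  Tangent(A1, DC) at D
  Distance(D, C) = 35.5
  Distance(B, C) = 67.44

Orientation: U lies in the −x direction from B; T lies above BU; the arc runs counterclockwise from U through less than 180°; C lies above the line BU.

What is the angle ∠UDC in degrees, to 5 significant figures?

111.89°

Checks: B = (0.00, 0.00) ✓; |BU| = 33.20 ✓; |TD| = 11.40 ✓; ∠(TD, DC) = 90.00° ✓; |DC| = 35.50 ✓; |BC| = 67.44 ✓.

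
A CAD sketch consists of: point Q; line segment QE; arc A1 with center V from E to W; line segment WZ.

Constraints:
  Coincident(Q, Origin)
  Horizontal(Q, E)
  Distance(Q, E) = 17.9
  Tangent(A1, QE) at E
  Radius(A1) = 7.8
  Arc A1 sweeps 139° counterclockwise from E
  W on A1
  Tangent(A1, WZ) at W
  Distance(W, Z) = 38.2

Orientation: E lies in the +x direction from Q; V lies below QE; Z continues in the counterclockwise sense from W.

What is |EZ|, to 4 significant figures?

45.43

Q is at the origin; QE is horizontal with |QE| = 17.9 and E on the +x side, so E = (17.90, 0.000). Since A1 is tangent to QE there, VE ⟂ QE, so V = E + (0, -7.8) = (17.90, -7.800). On A1, E sits at bearing 90° from V; a 139° counterclockwise sweep puts W at bearing 229°, so W = V + 7.8·(cos 229°, sin 229°) = (12.78, -13.69). A1 meets WZ tangentially, so VW is at right angles to WZ, so WZ runs along (−sin 229°, cos 229°); with |WZ| = 38.2, Z = (41.61, -38.75). Then |EZ| = |Z − E| = 45.43.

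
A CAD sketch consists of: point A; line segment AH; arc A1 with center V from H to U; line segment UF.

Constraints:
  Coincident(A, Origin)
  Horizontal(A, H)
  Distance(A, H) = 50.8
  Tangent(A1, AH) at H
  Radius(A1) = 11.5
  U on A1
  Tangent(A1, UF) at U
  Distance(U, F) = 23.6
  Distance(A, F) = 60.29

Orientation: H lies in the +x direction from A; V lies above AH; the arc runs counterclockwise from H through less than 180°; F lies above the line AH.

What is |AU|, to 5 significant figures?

62.951

A is at the origin; A and H share the same y with |AH| = 50.8 and H on the +x side, so H = (50.800, 0.0000). The tangent condition forces VH to be normal to AH, so V = H + (0, 11.5) = (50.800, 11.500). Since VU ⟂ UF (tangency), |VF| = √(11.5² + 23.6²) = 26.253 regardless of where U sits on A1. So F lies on both circle(A, 60.29) and circle(V, 26.253); the above-AH intersection is F = (47.204, 37.505). U is the foot of the tangent from F: U = (60.351, 17.906).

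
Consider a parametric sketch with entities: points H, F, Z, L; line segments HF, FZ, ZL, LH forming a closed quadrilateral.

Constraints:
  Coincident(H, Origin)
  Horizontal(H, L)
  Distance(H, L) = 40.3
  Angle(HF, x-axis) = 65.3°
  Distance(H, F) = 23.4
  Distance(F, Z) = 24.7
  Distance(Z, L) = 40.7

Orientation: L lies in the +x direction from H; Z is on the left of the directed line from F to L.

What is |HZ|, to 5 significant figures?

47.316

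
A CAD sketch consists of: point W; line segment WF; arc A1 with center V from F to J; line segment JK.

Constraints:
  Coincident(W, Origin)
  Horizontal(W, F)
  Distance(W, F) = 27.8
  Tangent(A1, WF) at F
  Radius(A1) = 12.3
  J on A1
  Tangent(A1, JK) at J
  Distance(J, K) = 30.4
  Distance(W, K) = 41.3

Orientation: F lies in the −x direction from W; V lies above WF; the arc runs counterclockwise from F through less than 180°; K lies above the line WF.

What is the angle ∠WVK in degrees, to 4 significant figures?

81.52°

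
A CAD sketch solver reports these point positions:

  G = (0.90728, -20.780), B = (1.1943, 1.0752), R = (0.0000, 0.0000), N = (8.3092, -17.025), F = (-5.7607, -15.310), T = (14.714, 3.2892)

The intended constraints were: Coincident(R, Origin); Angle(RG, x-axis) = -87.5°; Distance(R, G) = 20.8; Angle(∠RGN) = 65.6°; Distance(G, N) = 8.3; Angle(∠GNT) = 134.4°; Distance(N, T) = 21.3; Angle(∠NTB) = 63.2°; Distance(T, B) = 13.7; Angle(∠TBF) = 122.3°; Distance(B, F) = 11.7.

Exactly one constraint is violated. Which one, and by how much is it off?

Distance(B, F) = 11.7 — off by 6.10.

R = (0.00, 0.00) ✓; RG at -87.50° ✓; |RG| = 20.80 ✓; ∠RGN = 65.60° ✓; |GN| = 8.300 ✓; ∠GNT = 134.4° ✓; |NT| = 21.30 ✓; ∠NTB = 63.20° ✓; |TB| = 13.70 ✓; ∠TBF = 122.3° ✓; |BF| = 17.80 ✗.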